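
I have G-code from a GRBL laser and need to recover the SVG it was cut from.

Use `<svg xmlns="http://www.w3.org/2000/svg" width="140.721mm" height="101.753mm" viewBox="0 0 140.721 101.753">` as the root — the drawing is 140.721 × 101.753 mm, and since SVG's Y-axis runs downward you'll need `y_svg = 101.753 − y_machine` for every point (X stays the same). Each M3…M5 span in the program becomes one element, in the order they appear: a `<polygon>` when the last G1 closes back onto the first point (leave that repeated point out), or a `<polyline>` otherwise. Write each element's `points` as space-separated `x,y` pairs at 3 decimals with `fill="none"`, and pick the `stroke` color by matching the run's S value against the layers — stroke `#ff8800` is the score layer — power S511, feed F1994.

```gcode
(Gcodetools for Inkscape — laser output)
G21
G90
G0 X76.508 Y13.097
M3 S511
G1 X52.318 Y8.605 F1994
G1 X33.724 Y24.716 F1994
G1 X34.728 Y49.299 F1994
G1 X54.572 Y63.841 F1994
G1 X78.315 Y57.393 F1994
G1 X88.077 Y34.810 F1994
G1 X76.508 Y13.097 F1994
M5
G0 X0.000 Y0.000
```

Machine Y-up, SVG Y-down with viewBox height 101.753, so y_svg = 101.753 − y_machine; X carries over. Every run uses S511, so all elements get stroke `#ff8800` (score).

Run 1: The run returns to its start, so emit a `<polygon>` with points (Y-flipped): 76.508,88.656 52.318,93.148 33.724,77.037 34.728,52.454 54.572,37.912 78.315,44.360 88.077,66.943.

<svg xmlns="http://www.w3.org/2000/svg" width="140.721mm" height="101.753mm" viewBox="0 0 140.721 101.753">
  <polygon points="76.508,88.656 52.318,93.148 33.724,77.037 34.728,52.454 54.572,37.912 78.315,44.360 88.077,66.943" fill="none" stroke="#ff8800"/>
</svg>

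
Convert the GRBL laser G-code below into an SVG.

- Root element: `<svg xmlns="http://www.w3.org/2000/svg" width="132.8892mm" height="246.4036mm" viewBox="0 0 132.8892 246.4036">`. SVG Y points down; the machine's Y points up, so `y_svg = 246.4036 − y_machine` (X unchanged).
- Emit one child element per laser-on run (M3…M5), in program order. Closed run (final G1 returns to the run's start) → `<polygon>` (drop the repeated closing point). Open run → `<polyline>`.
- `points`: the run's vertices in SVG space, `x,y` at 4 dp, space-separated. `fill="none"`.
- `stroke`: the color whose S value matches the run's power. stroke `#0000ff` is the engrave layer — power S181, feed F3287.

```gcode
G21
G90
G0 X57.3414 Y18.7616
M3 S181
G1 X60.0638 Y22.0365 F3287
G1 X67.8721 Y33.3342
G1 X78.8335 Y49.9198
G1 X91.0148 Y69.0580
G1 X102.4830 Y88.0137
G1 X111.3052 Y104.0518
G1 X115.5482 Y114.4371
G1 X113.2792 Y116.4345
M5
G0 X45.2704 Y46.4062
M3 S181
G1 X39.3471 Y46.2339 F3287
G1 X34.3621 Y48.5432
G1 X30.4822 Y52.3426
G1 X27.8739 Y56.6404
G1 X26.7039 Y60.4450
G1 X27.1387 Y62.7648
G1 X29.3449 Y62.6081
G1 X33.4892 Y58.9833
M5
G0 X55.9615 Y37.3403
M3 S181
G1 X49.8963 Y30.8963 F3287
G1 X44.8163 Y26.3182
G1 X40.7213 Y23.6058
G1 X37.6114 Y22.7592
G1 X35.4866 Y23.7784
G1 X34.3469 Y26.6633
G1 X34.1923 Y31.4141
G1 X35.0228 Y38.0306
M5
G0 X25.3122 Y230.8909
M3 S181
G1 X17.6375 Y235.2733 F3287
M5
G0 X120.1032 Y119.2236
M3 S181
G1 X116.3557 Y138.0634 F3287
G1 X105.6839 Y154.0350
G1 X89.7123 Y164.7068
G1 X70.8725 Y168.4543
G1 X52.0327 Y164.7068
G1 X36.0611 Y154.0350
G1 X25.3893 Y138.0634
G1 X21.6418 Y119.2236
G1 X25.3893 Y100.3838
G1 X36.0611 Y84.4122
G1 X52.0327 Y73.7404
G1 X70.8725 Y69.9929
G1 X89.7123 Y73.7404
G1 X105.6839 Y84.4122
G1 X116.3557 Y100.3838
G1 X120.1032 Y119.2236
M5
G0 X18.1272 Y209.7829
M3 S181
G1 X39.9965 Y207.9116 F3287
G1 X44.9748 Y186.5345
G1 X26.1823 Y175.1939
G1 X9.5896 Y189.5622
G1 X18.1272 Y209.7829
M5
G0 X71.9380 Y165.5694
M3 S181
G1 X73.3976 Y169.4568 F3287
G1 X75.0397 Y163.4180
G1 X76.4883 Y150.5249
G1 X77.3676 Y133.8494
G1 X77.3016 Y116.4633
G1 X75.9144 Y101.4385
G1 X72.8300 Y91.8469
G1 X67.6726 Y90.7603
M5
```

<svg xmlns="http://www.w3.org/2000/svg" width="132.8892mm" height="246.4036mm" viewBox="0 0 132.8892 246.4036">
  <polyline points="57.3414,227.6420 60.0638,224.3671 67.8721,213.0694 78.8335,196.4838 91.0148,177.3456 102.4830,158.3899 111.3052,142.3518 115.5482,131.9665 113.2792,129.9691" fill="none" stroke="#0000ff"/>
  <polyline points="45.2704,199.9974 39.3471,200.1697 34.3621,197.8604 30.4822,194.0610 27.8739,189.7632 26.7039,185.9586 27.1387,183.6388 29.3449,183.7955 33.4892,187.4203" fill="none" stroke="#0000ff"/>
  <polyline points="55.9615,209.0633 49.8963,215.5073 44.8163,220.0854 40.7213,222.7978 37.6114,223.6444 35.4866,222.6252 34.3469,219.7403 34.1923,214.9895 35.0228,208.3730" fill="none" stroke="#0000ff"/>
  <polyline points="25.3122,15.5127 17.6375,11.1303" fill="none" stroke="#0000ff"/>
  <polygon points="120.1032,127.1800 116.3557,108.3402 105.6839,92.3686 89.7123,81.6968 70.8725,77.9493 52.0327,81.6968 36.0611,92.3686 25.3893,108.3402 21.6418,127.1800 25.3893,146.0198 36.0611,161.9914 52.0327,172.6632 70.8725,176.4107 89.7123,172.6632 105.6839,161.9914 116.3557,146.0198" fill="none" stroke="#0000ff"/>
  <polygon points="18.1272,36.6207 39.9965,38.4920 44.9748,59.8691 26.1823,71.2097 9.5896,56.8414" fill="none" stroke="#0000ff"/>
  <polyline points="71.9380,80.8342 73.3976,76.9468 75.0397,82.9856 76.4883,95.8787 77.3676,112.5542 77.3016,129.9403 75.9144,144.9651 72.8300,154.5567 67.6726,155.6433" fill="none" stroke="#0000ff"/>
</svg>

y_svg = 246.4036 − y_m. Every run uses S181, so all elements get stroke `#0000ff` (engrave).

[1] open run; points: 57.3414,227.6420 60.0638,224.3671 67.8721,213.0694 78.8335,196.4838 91.0148,177.3456 102.4830,158.3899 111.3052,142.3518 115.5482,131.9665 113.2792,129.9691

[2] open run; points: 45.2704,199.9974 39.3471,200.1697 34.3621,197.8604 30.4822,194.0610 27.8739,189.7632 26.7039,185.9586 27.1387,183.6388 29.3449,183.7955 33.4892,187.4203

[3] open run; points: 55.9615,209.0633 49.8963,215.5073 44.8163,220.0854 40.7213,222.7978 37.6114,223.6444 35.4866,222.6252 34.3469,219.7403 34.1923,214.9895 35.0228,208.3730

[4] open run; points: 25.3122,15.5127 17.6375,11.1303

[5] closed run; points: 120.1032,127.1800 116.3557,108.3402 105.6839,92.3686 89.7123,81.6968 70.8725,77.9493 52.0327,81.6968 36.0611,92.3686 25.3893,108.3402 21.6418,127.1800 25.3893,146.0198 36.0611,161.9914 52.0327,172.6632 70.8725,176.4107 89.7123,172.6632 105.6839,161.9914 116.3557,146.0198

[6] closed run; points: 18.1272,36.6207 39.9965,38.4920 44.9748,59.8691 26.1823,71.2097 9.5896,56.8414

[7] open run; points: 71.9380,80.8342 73.3976,76.9468 75.0397,82.9856 76.4883,95.8787 77.3676,112.5542 77.3016,129.9403 75.9144,144.9651 72.8300,154.5567 67.6726,155.6433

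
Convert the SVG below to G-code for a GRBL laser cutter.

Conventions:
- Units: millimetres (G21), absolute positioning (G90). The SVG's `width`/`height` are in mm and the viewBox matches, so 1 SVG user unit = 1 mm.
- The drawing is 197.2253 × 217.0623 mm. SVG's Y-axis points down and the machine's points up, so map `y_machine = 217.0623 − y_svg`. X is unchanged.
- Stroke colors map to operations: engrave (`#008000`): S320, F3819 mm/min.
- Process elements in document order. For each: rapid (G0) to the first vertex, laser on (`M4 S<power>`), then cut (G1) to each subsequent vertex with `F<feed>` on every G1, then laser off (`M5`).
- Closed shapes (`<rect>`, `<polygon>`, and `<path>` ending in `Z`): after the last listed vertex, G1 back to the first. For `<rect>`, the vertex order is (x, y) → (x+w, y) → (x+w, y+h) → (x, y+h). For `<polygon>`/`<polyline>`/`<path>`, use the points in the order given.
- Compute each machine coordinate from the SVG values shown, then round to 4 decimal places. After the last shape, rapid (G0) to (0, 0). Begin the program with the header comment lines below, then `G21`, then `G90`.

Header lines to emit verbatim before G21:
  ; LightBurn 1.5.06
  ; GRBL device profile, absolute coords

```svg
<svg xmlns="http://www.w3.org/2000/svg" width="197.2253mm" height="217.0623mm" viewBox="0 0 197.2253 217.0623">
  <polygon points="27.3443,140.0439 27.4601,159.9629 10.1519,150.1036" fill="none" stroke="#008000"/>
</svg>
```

viewBox `0 0 197.2253 217.0623` with mm width/height → 1 unit = 1 mm. Flip: y_m = 217.0623 − y_svg.

**Shape 1** — `<polygon>` regular polygon, stroke `#008000` → engrave (S320, F3819). Machine vertices: (27.3443,77.0184) → (27.4601,57.0994) → (10.1519,66.9587) → (27.3443,77.0184). Closed: final G1 returns to the first vertex.

; LightBurn 1.5.06
; GRBL device profile, absolute coords
G21
G90
G0 X27.3443 Y77.0184
M4 S320
G1 X27.4601 Y57.0994 F3819
G1 X10.1519 Y66.9587 F3819
G1 X27.3443 Y77.0184 F3819
M5
G0 X0.0000 Y0.0000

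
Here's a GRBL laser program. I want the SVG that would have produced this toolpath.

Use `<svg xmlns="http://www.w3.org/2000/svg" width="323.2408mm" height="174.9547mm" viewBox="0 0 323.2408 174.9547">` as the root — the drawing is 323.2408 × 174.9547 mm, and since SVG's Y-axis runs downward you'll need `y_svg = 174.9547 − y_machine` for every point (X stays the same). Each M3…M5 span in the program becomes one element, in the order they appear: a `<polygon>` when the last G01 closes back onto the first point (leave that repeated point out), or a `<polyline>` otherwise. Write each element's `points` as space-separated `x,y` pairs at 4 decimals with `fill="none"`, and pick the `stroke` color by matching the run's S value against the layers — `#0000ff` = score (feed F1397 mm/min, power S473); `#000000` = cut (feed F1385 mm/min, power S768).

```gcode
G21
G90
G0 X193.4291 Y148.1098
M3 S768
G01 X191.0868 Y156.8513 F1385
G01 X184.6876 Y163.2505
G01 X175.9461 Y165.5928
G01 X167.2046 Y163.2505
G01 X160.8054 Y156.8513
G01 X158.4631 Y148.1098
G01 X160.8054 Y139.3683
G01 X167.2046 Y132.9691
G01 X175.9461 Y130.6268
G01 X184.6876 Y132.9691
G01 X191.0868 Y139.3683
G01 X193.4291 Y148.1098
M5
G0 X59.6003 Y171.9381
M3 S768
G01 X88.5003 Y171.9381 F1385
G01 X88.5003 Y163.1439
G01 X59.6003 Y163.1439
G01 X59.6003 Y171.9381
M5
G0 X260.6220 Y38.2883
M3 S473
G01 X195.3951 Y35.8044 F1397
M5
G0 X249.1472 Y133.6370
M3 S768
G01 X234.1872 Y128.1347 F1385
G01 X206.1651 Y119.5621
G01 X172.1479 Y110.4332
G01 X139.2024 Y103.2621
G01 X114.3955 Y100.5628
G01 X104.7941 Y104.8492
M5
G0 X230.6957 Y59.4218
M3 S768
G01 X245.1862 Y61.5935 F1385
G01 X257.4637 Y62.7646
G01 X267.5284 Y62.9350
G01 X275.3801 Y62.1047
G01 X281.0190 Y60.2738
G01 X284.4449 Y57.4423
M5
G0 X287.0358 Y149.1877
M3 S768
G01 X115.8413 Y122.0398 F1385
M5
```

<svg xmlns="http://www.w3.org/2000/svg" width="323.2408mm" height="174.9547mm" viewBox="0 0 323.2408 174.9547">
  <polygon points="193.4291,26.8449 191.0868,18.1034 184.6876,11.7042 175.9461,9.3619 167.2046,11.7042 160.8054,18.1034 158.4631,26.8449 160.8054,35.5864 167.2046,41.9856 175.9461,44.3279 184.6876,41.9856 191.0868,35.5864" fill="none" stroke="#000000"/>
  <polygon points="59.6003,3.0166 88.5003,3.0166 88.5003,11.8108 59.6003,11.8108" fill="none" stroke="#000000"/>
  <polyline points="260.6220,136.6664 195.3951,139.1503" fill="none" stroke="#0000ff"/>
  <polyline points="249.1472,41.3177 234.1872,46.8200 206.1651,55.3926 172.1479,64.5215 139.2024,71.6926 114.3955,74.3919 104.7941,70.1055" fill="none" stroke="#000000"/>
  <polyline points="230.6957,115.5329 245.1862,113.3612 257.4637,112.1901 267.5284,112.0197 275.3801,112.8500 281.0190,114.6809 284.4449,117.5124" fill="none" stroke="#000000"/>
  <polyline points="287.0358,25.7670 115.8413,52.9149" fill="none" stroke="#000000"/>
</svg>

y_svg = 174.9547 − y_m.

[1] S768→`#000000` (cut); closed run; points: 193.4291,26.8449 191.0868,18.1034 184.6876,11.7042 175.9461,9.3619 167.2046,11.7042 160.8054,18.1034 158.4631,26.8449 160.8054,35.5864 167.2046,41.9856 175.9461,44.3279 184.6876,41.9856 191.0868,35.5864

[2] S768→`#000000` (cut); closed run; points: 59.6003,3.0166 88.5003,3.0166 88.5003,11.8108 59.6003,11.8108

[3] S473→`#0000ff` (score); open run; points: 260.6220,136.6664 195.3951,139.1503

[4] S768→`#000000` (cut); open run; points: 249.1472,41.3177 234.1872,46.8200 206.1651,55.3926 172.1479,64.5215 139.2024,71.6926 114.3955,74.3919 104.7941,70.1055

[5] S768→`#000000` (cut); open run; points: 230.6957,115.5329 245.1862,113.3612 257.4637,112.1901 267.5284,112.0197 275.3801,112.8500 281.0190,114.6809 284.4449,117.5124

[6] S768→`#000000` (cut); open run; points: 287.0358,25.7670 115.8413,52.9149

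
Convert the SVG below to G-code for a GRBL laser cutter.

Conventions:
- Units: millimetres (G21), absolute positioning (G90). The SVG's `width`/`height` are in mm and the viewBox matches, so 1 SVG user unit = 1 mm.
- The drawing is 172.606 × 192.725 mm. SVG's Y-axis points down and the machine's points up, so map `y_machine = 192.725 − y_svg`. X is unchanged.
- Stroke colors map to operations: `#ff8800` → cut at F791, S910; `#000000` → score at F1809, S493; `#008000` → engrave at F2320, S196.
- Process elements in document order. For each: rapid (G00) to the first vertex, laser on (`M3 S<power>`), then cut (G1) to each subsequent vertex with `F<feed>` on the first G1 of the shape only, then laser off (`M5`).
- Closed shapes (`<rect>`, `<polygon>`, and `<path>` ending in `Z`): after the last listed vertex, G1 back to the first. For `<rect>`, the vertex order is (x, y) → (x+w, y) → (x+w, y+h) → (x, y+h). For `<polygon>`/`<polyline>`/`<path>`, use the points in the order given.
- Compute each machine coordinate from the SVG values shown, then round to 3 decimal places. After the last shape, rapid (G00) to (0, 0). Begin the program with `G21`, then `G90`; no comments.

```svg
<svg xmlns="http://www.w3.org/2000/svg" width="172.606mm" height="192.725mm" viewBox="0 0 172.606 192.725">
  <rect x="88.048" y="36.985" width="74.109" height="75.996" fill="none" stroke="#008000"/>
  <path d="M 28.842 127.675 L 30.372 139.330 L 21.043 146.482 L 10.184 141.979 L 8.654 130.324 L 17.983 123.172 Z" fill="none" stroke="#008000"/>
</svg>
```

G21
G90
G00 X88.048 Y155.740
M3 S196
G1 X162.157 Y155.740 F2320
G1 X162.157 Y79.744
G1 X88.048 Y79.744
G1 X88.048 Y155.740
M5
G00 X28.842 Y65.050
M3 S196
G1 X30.372 Y53.395 F2320
G1 X21.043 Y46.243
G1 X10.184 Y50.746
G1 X8.654 Y62.401
G1 X17.983 Y69.553
G1 X28.842 Y65.050
M5
G00 X0.000 Y0.000

viewBox `0 0 172.606 192.725` with mm width/height → 1 unit = 1 mm. Flip: y_m = 192.725 − y_svg.

**Shape 1** — `<rect>` rectangle, stroke `#008000` → engrave (S196, F2320). Machine vertices: (88.048,155.740) → (162.157,155.740) → (162.157,79.744) → (88.048,79.744) → (88.048,155.740). Closed: final G1 returns to the first vertex.

**Shape 2** — `<path>` regular polygon, stroke `#008000` → engrave (S196, F2320). Machine vertices: (28.842,65.050) → (30.372,53.395) → (21.043,46.243) → (10.184,50.746) → (8.654,62.401) → (17.983,69.553) → (28.842,65.050). Closed: final G1 returns to the first vertex.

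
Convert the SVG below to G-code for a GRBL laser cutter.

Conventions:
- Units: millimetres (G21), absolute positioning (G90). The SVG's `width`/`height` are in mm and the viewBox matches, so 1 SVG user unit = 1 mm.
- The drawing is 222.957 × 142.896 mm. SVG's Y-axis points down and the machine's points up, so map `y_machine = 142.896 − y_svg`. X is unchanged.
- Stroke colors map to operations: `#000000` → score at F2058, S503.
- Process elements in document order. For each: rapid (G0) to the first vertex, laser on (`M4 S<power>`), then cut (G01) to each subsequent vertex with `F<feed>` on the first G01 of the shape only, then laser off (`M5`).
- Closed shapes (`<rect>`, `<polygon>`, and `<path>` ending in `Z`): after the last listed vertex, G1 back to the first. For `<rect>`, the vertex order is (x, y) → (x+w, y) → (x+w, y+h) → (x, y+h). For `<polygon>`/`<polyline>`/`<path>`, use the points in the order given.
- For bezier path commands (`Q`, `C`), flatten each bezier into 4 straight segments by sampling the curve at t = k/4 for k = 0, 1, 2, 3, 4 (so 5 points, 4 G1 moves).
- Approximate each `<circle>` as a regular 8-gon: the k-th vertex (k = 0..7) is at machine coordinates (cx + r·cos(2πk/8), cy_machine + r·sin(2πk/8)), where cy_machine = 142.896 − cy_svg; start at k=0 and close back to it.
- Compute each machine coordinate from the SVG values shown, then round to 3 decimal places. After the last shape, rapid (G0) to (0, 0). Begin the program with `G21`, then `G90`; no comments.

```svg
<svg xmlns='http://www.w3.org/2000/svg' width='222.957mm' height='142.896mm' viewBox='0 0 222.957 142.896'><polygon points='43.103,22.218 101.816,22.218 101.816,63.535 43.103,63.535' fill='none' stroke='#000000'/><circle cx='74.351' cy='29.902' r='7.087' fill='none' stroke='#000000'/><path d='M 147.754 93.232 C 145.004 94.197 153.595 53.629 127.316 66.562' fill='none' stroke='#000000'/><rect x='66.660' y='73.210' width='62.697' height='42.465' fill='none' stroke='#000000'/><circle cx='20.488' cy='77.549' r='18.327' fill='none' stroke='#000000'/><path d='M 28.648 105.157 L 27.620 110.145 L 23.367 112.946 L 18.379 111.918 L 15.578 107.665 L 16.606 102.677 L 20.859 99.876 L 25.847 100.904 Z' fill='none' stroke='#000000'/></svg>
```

G21
G90
G0 X43.103 Y120.678
M4 S503
G01 X101.816 Y120.678 F2058
G01 X101.816 Y79.361
G01 X43.103 Y79.361
G01 X43.103 Y120.678
M5
G0 X81.438 Y112.994
M4 S503
G01 X79.362 Y118.005 F2058
G01 X74.351 Y120.081
G01 X69.340 Y118.005
G01 X67.264 Y112.994
G01 X69.340 Y107.983
G01 X74.351 Y105.907
G01 X79.362 Y107.983
G01 X81.438 Y112.994
M5
G0 X147.754 Y49.664
M4 S503
G01 X147.096 Y55.243 F2058
G01 X146.358 Y67.487
G01 X141.209 Y77.487
G01 X127.316 Y76.334
M5
G0 X66.660 Y69.686
M4 S503
G01 X129.357 Y69.686 F2058
G01 X129.357 Y27.221
G01 X66.660 Y27.221
G01 X66.660 Y69.686
M5
G0 X38.815 Y65.347
M4 S503
G01 X33.447 Y78.306 F2058
G01 X20.488 Y83.674
G01 X7.529 Y78.306
G01 X2.161 Y65.347
G01 X7.529 Y52.388
G01 X20.488 Y47.020
G01 X33.447 Y52.388
G01 X38.815 Y65.347
M5
G0 X28.648 Y37.739
M4 S503
G01 X27.620 Y32.751 F2058
G01 X23.367 Y29.950
G01 X18.379 Y30.978
G01 X15.578 Y35.231
G01 X16.606 Y40.219
G01 X20.859 Y43.020
G01 X25.847 Y41.992
G01 X28.648 Y37.739
M5
G0 X0.000 Y0.000

viewBox `0 0 222.957 142.896` with mm width/height → 1 unit = 1 mm. Flip: y_m = 142.896 − y_svg.

**Shape 1** — `<polygon>` rectangle, stroke `#000000` → score (S503, F2058). Machine vertices: (43.103,120.678) → (101.816,120.678) → (101.816,79.361) → (43.103,79.361) → (43.103,120.678). Closed: final G1 returns to the first vertex.

**Shape 2** — `<circle>` circle, stroke `#000000` → score (S503, F2058). Machine vertices: (81.438,112.994) → (79.362,118.005) → (74.351,120.081) → (69.340,118.005) → (67.264,112.994) → (69.340,107.983) → (74.351,105.907) → (79.362,107.983) → (81.438,112.994). Closed: final G1 returns to the first vertex.

**Shape 3** — `<path>` cubic bezier, stroke `#000000` → score (S503, F2058). Control points (SVG): P0=(147.754,93.232), P1=(145.004,94.197), P2=(153.595,53.629), P3=(127.316,66.562); sampled at t=k/4. Machine vertices: (147.754,49.664) → (147.096,55.243) → (146.358,67.487) → (141.209,77.487) → (127.316,76.334). Open path.

**Shape 4** — `<rect>` rectangle, stroke `#000000` → score (S503, F2058). Machine vertices: (66.660,69.686) → (129.357,69.686) → (129.357,27.221) → (66.660,27.221) → (66.660,69.686). Closed: final G1 returns to the first vertex.

**Shape 5** — `<circle>` circle, stroke `#000000` → score (S503, F2058). Machine vertices: (38.815,65.347) → (33.447,78.306) → (20.488,83.674) → (7.529,78.306) → (2.161,65.347) → (7.529,52.388) → (20.488,47.020) → (33.447,52.388) → (38.815,65.347). Closed: final G1 returns to the first vertex.

**Shape 6** — `<path>` regular polygon, stroke `#000000` → score (S503, F2058). Machine vertices: (28.648,37.739) → (27.620,32.751) → (23.367,29.950) → (18.379,30.978) → (15.578,35.231) → (16.606,40.219) → (20.859,43.020) → (25.847,41.992) → (28.648,37.739). Closed: final G1 returns to the first vertex.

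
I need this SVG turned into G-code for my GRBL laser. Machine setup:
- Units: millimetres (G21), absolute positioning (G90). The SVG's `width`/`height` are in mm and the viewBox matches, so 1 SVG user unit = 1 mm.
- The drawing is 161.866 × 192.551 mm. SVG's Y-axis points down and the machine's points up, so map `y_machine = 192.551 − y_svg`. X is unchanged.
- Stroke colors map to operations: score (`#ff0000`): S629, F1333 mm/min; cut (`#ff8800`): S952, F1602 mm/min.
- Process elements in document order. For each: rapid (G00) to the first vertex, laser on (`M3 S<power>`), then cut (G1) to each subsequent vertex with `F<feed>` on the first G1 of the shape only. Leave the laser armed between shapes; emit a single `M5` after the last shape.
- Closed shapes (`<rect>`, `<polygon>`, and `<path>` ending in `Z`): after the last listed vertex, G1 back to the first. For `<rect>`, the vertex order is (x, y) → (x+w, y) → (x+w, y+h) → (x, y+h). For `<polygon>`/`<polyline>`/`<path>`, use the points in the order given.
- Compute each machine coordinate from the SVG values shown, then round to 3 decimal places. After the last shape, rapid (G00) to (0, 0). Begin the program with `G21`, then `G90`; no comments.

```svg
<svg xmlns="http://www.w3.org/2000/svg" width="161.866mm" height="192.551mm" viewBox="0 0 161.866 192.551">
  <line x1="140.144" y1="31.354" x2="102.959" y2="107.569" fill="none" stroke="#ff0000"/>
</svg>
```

G21
G90
G00 X140.144 Y161.197
M3 S629
G1 X102.959 Y84.982 F1333
M5
G00 X0.000 Y0.000

Since the viewBox matches the mm dimensions, user units are millimetres directly. The only transform is the Y-flip y_m = 192.551 − y_svg.

Shape 1 is a line segment drawn with `<line>`. Its stroke #ff0000 means score at S629, F1333. After flipping Y the toolpath is (140.144,161.197) → (102.959,84.982).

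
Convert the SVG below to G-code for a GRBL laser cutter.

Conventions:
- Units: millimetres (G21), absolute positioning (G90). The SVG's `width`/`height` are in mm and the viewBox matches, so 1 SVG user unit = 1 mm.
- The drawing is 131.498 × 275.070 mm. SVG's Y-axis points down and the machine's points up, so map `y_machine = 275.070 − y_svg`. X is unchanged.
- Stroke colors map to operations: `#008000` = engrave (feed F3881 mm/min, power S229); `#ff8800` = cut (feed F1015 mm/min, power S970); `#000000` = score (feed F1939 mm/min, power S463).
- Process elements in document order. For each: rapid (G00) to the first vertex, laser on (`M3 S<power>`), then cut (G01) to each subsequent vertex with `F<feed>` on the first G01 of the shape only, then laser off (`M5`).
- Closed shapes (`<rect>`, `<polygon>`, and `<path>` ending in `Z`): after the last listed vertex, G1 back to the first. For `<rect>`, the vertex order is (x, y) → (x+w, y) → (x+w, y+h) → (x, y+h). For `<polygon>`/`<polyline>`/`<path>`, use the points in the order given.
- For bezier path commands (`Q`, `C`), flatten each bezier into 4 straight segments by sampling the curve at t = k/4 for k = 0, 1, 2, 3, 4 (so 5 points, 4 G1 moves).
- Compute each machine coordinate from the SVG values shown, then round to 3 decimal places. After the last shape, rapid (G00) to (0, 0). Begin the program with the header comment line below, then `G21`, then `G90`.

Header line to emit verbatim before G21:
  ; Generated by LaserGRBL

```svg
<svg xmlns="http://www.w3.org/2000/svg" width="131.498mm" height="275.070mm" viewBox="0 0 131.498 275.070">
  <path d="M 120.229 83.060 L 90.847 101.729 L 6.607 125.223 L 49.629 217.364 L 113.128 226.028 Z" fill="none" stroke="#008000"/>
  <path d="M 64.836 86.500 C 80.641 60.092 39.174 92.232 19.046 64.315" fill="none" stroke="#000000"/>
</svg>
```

1 u = 1 mm; y_m = 275.070 − y.

[1] `<path>` closed polygon, #008000→engrave S229 F3881: (120.229,192.010) → (90.847,173.341) → (6.607,149.847) → (49.629,57.706) → (113.128,49.042) → (120.229,192.010) (closed)

[2] `<path>` cubic bezier, #000000→score S463 F1939: (64.836,188.570) → (67.180,199.251) → (55.416,199.097) → (36.915,199.225) → (19.046,210.755)

; Generated by LaserGRBL
G21
G90
G00 X120.229 Y192.010
M3 S229
G01 X90.847 Y173.341 F3881
G01 X6.607 Y149.847
G01 X49.629 Y57.706
G01 X113.128 Y49.042
G01 X120.229 Y192.010
M5
G00 X64.836 Y188.570
M3 S463
G01 X67.180 Y199.251 F1939
G01 X55.416 Y199.097
G01 X36.915 Y199.225
G01 X19.046 Y210.755
M5
G00 X0.000 Y0.000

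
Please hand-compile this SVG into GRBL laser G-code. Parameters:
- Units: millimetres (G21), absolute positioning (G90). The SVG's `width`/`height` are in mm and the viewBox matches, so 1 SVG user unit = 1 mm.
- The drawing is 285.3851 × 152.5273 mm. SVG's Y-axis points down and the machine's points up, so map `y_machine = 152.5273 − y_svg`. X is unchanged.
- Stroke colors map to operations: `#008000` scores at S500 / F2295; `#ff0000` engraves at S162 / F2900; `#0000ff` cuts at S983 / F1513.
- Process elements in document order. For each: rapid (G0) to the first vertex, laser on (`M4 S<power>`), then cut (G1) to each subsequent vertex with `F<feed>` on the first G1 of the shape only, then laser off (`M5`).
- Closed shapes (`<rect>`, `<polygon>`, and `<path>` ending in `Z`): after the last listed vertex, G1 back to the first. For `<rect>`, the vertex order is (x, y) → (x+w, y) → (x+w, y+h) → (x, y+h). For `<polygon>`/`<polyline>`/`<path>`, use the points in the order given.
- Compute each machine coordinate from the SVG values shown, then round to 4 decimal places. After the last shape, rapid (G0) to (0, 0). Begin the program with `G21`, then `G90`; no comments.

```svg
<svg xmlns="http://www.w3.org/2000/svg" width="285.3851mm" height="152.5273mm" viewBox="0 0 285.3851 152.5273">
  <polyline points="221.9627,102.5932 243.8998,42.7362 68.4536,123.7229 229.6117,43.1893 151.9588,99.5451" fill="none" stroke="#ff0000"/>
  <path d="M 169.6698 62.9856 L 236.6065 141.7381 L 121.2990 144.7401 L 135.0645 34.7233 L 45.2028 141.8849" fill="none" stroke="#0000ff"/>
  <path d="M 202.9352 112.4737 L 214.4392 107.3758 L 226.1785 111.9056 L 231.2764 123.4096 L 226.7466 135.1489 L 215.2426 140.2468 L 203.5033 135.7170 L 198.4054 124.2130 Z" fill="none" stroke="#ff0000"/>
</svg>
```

Since the viewBox matches the mm dimensions, user units are millimetres directly. The only transform is the Y-flip y_m = 152.5273 − y_svg.

Shape 1 is a open polyline drawn with `<polyline>`. Its stroke #ff0000 means engrave at S162, F2900. After flipping Y the toolpath is (221.9627,49.9341) → (243.8998,109.7911) → (68.4536,28.8044) → (229.6117,109.3380) → (151.9588,52.9822).

Shape 2 is a open polyline drawn with `<path>`. Its stroke #0000ff means cut at S983, F1513. After flipping Y the toolpath is (169.6698,89.5417) → (236.6065,10.7892) → (121.2990,7.7872) → (135.0645,117.8040) → (45.2028,10.6424).

Shape 3 is a regular polygon drawn with `<path>`. Its stroke #ff0000 means engrave at S162, F2900. After flipping Y the toolpath is (202.9352,40.0536) → (214.4392,45.1515) → (226.1785,40.6217) → (231.2764,29.1177) → (226.7466,17.3784) → (215.2426,12.2805) → (203.5033,16.8103) → (198.4054,28.3143) → (202.9352,40.0536), returning to the start.

G21
G90
G0 X221.9627 Y49.9341
M4 S162
G1 X243.8998 Y109.7911 F2900
G1 X68.4536 Y28.8044
G1 X229.6117 Y109.3380
G1 X151.9588 Y52.9822
M5
G0 X169.6698 Y89.5417
M4 S983
G1 X236.6065 Y10.7892 F1513
G1 X121.2990 Y7.7872
G1 X135.0645 Y117.8040
G1 X45.2028 Y10.6424
M5
G0 X202.9352 Y40.0536
M4 S162
G1 X214.4392 Y45.1515 F2900
G1 X226.1785 Y40.6217
G1 X231.2764 Y29.1177
G1 X226.7466 Y17.3784
G1 X215.2426 Y12.2805
G1 X203.5033 Y16.8103
G1 X198.4054 Y28.3143
G1 X202.9352 Y40.0536
M5
G0 X0.0000 Y0.0000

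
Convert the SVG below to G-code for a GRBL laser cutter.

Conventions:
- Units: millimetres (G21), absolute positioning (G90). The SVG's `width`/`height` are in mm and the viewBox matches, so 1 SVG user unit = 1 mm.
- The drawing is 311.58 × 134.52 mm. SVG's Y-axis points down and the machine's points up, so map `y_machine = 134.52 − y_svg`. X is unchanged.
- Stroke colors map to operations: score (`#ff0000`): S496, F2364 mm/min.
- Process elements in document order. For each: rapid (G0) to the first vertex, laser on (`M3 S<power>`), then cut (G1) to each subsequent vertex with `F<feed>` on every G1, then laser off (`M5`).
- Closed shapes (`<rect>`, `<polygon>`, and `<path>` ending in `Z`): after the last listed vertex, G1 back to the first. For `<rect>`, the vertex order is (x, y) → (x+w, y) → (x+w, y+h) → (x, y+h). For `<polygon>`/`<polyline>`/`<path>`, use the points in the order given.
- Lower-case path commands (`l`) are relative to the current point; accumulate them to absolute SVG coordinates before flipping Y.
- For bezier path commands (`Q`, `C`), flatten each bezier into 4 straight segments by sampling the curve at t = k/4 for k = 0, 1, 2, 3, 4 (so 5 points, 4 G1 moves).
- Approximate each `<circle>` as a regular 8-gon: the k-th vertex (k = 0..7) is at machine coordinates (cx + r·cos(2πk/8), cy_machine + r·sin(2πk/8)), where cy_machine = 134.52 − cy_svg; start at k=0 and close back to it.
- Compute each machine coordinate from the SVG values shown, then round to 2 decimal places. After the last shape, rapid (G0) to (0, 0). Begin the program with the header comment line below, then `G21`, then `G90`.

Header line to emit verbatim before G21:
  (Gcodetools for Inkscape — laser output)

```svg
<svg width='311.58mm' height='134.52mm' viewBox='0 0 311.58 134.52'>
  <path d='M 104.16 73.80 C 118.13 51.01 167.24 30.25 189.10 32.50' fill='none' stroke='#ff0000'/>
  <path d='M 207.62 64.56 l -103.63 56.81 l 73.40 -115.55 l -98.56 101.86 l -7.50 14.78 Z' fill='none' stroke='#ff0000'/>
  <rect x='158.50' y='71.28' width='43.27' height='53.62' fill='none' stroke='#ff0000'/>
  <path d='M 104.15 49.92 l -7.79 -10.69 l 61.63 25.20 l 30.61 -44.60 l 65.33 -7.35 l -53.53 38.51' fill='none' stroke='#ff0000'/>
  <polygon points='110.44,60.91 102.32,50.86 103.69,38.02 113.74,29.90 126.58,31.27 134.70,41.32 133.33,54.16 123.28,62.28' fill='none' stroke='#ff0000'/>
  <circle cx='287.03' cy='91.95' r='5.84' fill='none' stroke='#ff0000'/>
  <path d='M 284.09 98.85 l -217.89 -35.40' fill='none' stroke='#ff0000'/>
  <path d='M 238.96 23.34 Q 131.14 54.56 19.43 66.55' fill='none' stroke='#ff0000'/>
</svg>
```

(Gcodetools for Inkscape — laser output)
G21
G90
G0 X104.16 Y60.72
M3 S496
G1 X120.25 Y77.10 F2364
G1 X143.67 Y90.76 F2364
G1 X168.57 Y99.72 F2364
G1 X189.10 Y102.02 F2364
M5
G0 X207.62 Y69.96
M3 S496
G1 X103.99 Y13.15 F2364
G1 X177.39 Y128.70 F2364
G1 X78.83 Y26.84 F2364
G1 X71.33 Y12.06 F2364
G1 X207.62 Y69.96 F2364
M5
G0 X158.50 Y63.24
M3 S496
G1 X201.77 Y63.24 F2364
G1 X201.77 Y9.62 F2364
G1 X158.50 Y9.62 F2364
G1 X158.50 Y63.24 F2364
M5
G0 X104.15 Y84.60
M3 S496
G1 X96.36 Y95.29 F2364
G1 X157.99 Y70.09 F2364
G1 X188.60 Y114.69 F2364
G1 X253.93 Y122.04 F2364
G1 X200.40 Y83.53 F2364
M5
G0 X110.44 Y73.61
M3 S496
G1 X102.32 Y83.66 F2364
G1 X103.69 Y96.50 F2364
G1 X113.74 Y104.62 F2364
G1 X126.58 Y103.25 F2364
G1 X134.70 Y93.20 F2364
G1 X133.33 Y80.36 F2364
G1 X123.28 Y72.24 F2364
G1 X110.44 Y73.61 F2364
M5
G0 X292.87 Y42.57
M3 S496
G1 X291.16 Y46.70 F2364
G1 X287.03 Y48.41 F2364
G1 X282.90 Y46.70 F2364
G1 X281.19 Y42.57 F2364
G1 X282.90 Y38.44 F2364
G1 X287.03 Y36.73 F2364
G1 X291.16 Y38.44 F2364
G1 X292.87 Y42.57 F2364
M5
G0 X284.09 Y35.67
M3 S496
G1 X66.20 Y71.07 F2364
M5
G0 X238.96 Y111.18
M3 S496
G1 X184.81 Y96.77 F2364
G1 X130.17 Y84.77 F2364
G1 X75.04 Y75.17 F2364
G1 X19.43 Y67.97 F2364
M5
G0 X0.00 Y0.00

viewBox `0 0 311.58 134.52` with mm width/height → 1 unit = 1 mm. Flip: y_m = 134.52 − y_svg.

**Shape 1** — `<path>` cubic bezier, stroke `#ff0000` → score (S496, F2364). Control points (SVG): P0=(104.16,73.80), P1=(118.13,51.01), P2=(167.24,30.25), P3=(189.10,32.50); sampled at t=k/4. Machine vertices: (104.16,60.72) → (120.25,77.10) → (143.67,90.76) → (168.57,99.72) → (189.10,102.02). Open path.

**Shape 2** — `<path>` closed polygon, stroke `#ff0000` → score (S496, F2364). Machine vertices: (207.62,69.96) → (103.99,13.15) → (177.39,128.70) → (78.83,26.84) → (71.33,12.06) → (207.62,69.96). Closed: final G1 returns to the first vertex.

**Shape 3** — `<rect>` rectangle, stroke `#ff0000` → score (S496, F2364). Machine vertices: (158.50,63.24) → (201.77,63.24) → (201.77,9.62) → (158.50,9.62) → (158.50,63.24). Closed: final G1 returns to the first vertex.

**Shape 4** — `<path>` open polyline, stroke `#ff0000` → score (S496, F2364). Machine vertices: (104.15,84.60) → (96.36,95.29) → (157.99,70.09) → (188.60,114.69) → (253.93,122.04) → (200.40,83.53). Open path.

**Shape 5** — `<polygon>` regular polygon, stroke `#ff0000` → score (S496, F2364). Machine vertices: (110.44,73.61) → (102.32,83.66) → (103.69,96.50) → (113.74,104.62) → (126.58,103.25) → (134.70,93.20) → (133.33,80.36) → (123.28,72.24) → (110.44,73.61). Closed: final G1 returns to the first vertex.

**Shape 6** — `<circle>` circle, stroke `#ff0000` → score (S496, F2364). Machine vertices: (292.87,42.57) → (291.16,46.70) → (287.03,48.41) → (282.90,46.70) → (281.19,42.57) → (282.90,38.44) → (287.03,36.73) → (291.16,38.44) → (292.87,42.57). Closed: final G1 returns to the first vertex.

**Shape 7** — `<path>` line segment, stroke `#ff0000` → score (S496, F2364). Machine vertices: (284.09,35.67) → (66.20,71.07). Open path.

**Shape 8** — `<path>` quadratic bezier, stroke `#ff0000` → score (S496, F2364). Control points (SVG): P0=(238.96,23.34), P1=(131.14,54.56), P2=(19.43,66.55); sampled at t=k/4. Machine vertices: (238.96,111.18) → (184.81,96.77) → (130.17,84.77) → (75.04,75.17) → (19.43,67.97). Open path.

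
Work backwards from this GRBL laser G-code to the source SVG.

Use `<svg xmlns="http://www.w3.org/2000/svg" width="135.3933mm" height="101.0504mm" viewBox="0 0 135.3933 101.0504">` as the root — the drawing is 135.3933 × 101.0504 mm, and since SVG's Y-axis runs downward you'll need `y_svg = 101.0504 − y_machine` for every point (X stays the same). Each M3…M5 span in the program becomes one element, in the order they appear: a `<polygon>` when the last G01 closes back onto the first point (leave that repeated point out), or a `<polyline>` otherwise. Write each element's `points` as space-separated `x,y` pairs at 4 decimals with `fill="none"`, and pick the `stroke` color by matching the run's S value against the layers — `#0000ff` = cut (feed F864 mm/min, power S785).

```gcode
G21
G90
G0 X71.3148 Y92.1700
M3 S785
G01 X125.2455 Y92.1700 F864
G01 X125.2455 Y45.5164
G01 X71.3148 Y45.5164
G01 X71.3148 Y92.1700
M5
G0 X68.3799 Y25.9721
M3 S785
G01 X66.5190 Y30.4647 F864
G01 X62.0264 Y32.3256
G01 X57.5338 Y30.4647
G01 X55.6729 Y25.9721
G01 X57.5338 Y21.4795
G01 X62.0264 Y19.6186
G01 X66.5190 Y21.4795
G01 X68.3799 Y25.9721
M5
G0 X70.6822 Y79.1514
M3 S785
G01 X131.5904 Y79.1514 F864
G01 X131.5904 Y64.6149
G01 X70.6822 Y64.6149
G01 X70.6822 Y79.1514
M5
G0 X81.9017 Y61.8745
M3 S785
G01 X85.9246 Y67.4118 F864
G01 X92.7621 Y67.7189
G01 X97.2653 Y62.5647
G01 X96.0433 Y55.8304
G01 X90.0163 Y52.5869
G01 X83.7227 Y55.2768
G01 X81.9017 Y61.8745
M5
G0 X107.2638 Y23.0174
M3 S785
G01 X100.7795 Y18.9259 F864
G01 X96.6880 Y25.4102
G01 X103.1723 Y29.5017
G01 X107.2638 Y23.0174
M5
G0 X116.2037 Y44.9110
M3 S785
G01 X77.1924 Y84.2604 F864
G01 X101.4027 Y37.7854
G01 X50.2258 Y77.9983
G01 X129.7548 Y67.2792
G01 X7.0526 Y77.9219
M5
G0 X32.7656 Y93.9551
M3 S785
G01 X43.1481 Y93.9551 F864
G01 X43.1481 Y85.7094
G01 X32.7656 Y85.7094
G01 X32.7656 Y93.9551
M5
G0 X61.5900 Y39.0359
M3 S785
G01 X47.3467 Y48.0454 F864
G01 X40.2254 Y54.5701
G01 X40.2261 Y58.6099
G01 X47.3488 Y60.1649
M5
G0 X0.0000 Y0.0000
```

Each laser-on run becomes one SVG element. Flip Y back into SVG space with y_svg = 101.0504 − y_machine. Every run uses S785, so all elements get stroke `#0000ff` (cut).

Run 1: The run returns to its start, so emit a `<polygon>` with points (Y-flipped): 71.3148,8.8804 125.2455,8.8804 125.2455,55.5340 71.3148,55.5340.

Run 2: The run returns to its start, so emit a `<polygon>` with points (Y-flipped): 68.3799,75.0783 66.5190,70.5857 62.0264,68.7248 57.5338,70.5857 55.6729,75.0783 57.5338,79.5709 62.0264,81.4318 66.5190,79.5709.

Run 3: The run returns to its start, so emit a `<polygon>` with points (Y-flipped): 70.6822,21.8990 131.5904,21.8990 131.5904,36.4355 70.6822,36.4355.

Run 4: The run returns to its start, so emit a `<polygon>` with points (Y-flipped): 81.9017,39.1759 85.9246,33.6386 92.7621,33.3315 97.2653,38.4857 96.0433,45.2200 90.0163,48.4635 83.7227,45.7736.

Run 5: The run returns to its start, so emit a `<polygon>` with points (Y-flipped): 107.2638,78.0330 100.7795,82.1245 96.6880,75.6402 103.1723,71.5487.

Run 6: The run is open, so emit a `<polyline>` with points (Y-flipped): 116.2037,56.1394 77.1924,16.7900 101.4027,63.2650 50.2258,23.0521 129.7548,33.7712 7.0526,23.1285.

Run 7: The run returns to its start, so emit a `<polygon>` with points (Y-flipped): 32.7656,7.0953 43.1481,7.0953 43.1481,15.3410 32.7656,15.3410.

Run 8: The run is open, so emit a `<polyline>` with points (Y-flipped): 61.5900,62.0145 47.3467,53.0050 40.2254,46.4803 40.2261,42.4405 47.3488,40.8855.

<svg xmlns="http://www.w3.org/2000/svg" width="135.3933mm" height="101.0504mm" viewBox="0 0 135.3933 101.0504">
  <polygon points="71.3148,8.8804 125.2455,8.8804 125.2455,55.5340 71.3148,55.5340" fill="none" stroke="#0000ff"/>
  <polygon points="68.3799,75.0783 66.5190,70.5857 62.0264,68.7248 57.5338,70.5857 55.6729,75.0783 57.5338,79.5709 62.0264,81.4318 66.5190,79.5709" fill="none" stroke="#0000ff"/>
  <polygon points="70.6822,21.8990 131.5904,21.8990 131.5904,36.4355 70.6822,36.4355" fill="none" stroke="#0000ff"/>
  <polygon points="81.9017,39.1759 85.9246,33.6386 92.7621,33.3315 97.2653,38.4857 96.0433,45.2200 90.0163,48.4635 83.7227,45.7736" fill="none" stroke="#0000ff"/>
  <polygon points="107.2638,78.0330 100.7795,82.1245 96.6880,75.6402 103.1723,71.5487" fill="none" stroke="#0000ff"/>
  <polyline points="116.2037,56.1394 77.1924,16.7900 101.4027,63.2650 50.2258,23.0521 129.7548,33.7712 7.0526,23.1285" fill="none" stroke="#0000ff"/>
  <polygon points="32.7656,7.0953 43.1481,7.0953 43.1481,15.3410 32.7656,15.3410" fill="none" stroke="#0000ff"/>
  <polyline points="61.5900,62.0145 47.3467,53.0050 40.2254,46.4803 40.2261,42.4405 47.3488,40.8855" fill="none" stroke="#0000ff"/>
</svg>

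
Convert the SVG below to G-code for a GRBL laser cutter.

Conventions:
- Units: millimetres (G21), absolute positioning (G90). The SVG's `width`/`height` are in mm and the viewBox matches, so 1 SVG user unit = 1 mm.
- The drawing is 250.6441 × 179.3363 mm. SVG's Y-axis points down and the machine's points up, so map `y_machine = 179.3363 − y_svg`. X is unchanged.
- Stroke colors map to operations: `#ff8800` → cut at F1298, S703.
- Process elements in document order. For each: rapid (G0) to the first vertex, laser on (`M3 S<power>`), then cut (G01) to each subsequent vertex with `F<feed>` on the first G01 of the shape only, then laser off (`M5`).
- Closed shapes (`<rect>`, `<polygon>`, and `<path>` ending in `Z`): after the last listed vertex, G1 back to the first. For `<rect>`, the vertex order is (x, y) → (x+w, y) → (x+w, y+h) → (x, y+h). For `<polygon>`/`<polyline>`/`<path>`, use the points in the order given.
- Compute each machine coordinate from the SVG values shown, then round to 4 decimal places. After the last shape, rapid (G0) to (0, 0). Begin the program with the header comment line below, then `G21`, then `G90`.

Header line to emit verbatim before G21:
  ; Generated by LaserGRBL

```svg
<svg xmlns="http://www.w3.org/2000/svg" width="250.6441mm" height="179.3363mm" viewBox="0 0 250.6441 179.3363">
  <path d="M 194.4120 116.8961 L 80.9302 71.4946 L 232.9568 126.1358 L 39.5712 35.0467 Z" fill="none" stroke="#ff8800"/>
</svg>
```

; Generated by LaserGRBL
G21
G90
G0 X194.4120 Y62.4402
M3 S703
G01 X80.9302 Y107.8417 F1298
G01 X232.9568 Y53.2005
G01 X39.5712 Y144.2896
G01 X194.4120 Y62.4402
M5
G0 X0.0000 Y0.0000

viewBox `0 0 250.6441 179.3363` with mm width/height → 1 unit = 1 mm. Flip: y_m = 179.3363 − y_svg.

**Shape 1** — `<path>` closed polygon, stroke `#ff8800` → cut (S703, F1298). Machine vertices: (194.4120,62.4402) → (80.9302,107.8417) → (232.9568,53.2005) → (39.5712,144.2896) → (194.4120,62.4402). Closed: final G1 returns to the first vertex.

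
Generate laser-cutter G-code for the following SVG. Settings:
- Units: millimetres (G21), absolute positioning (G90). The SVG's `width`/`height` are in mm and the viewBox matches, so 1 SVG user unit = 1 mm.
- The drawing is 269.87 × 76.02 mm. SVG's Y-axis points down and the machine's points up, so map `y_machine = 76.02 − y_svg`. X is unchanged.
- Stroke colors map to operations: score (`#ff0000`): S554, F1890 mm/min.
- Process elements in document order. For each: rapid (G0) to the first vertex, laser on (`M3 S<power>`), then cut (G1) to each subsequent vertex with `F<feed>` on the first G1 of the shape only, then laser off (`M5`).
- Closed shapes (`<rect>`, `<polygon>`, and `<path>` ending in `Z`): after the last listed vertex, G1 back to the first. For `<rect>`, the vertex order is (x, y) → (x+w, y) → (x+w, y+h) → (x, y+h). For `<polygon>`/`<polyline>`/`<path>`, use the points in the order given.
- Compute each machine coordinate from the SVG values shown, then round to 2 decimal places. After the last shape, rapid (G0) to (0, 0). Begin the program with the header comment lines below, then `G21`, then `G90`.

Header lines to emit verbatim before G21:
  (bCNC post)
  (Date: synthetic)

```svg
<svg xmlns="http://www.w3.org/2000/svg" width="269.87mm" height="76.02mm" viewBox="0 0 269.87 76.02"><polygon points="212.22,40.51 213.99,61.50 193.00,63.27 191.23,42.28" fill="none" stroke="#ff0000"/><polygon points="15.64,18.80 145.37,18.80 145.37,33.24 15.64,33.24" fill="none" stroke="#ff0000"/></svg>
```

(bCNC post)
(Date: synthetic)
G21
G90
G0 X212.22 Y35.51
M3 S554
G1 X213.99 Y14.52 F1890
G1 X193.00 Y12.75
G1 X191.23 Y33.74
G1 X212.22 Y35.51
M5
G0 X15.64 Y57.22
M3 S554
G1 X145.37 Y57.22 F1890
G1 X145.37 Y42.78
G1 X15.64 Y42.78
G1 X15.64 Y57.22
M5
G0 X0.00 Y0.00

viewBox `0 0 269.87 76.02` with mm width/height → 1 unit = 1 mm. Flip: y_m = 76.02 − y_svg.

**Shape 1** — `<polygon>` regular polygon, stroke `#ff0000` → score (S554, F1890). Machine vertices: (212.22,35.51) → (213.99,14.52) → (193.00,12.75) → (191.23,33.74) → (212.22,35.51). Closed: final G1 returns to the first vertex.

**Shape 2** — `<polygon>` rectangle, stroke `#ff0000` → score (S554, F1890). Machine vertices: (15.64,57.22) → (145.37,57.22) → (145.37,42.78) → (15.64,42.78) → (15.64,57.22). Closed: final G1 returns to the first vertex.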